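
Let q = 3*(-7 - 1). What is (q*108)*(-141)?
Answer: 365472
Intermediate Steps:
q = -24 (q = 3*(-8) = -24)
(q*108)*(-141) = -24*108*(-141) = -2592*(-141) = 365472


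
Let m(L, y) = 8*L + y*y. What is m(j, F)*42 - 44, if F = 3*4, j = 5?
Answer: 7684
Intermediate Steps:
F = 12
m(L, y) = y**2 + 8*L (m(L, y) = 8*L + y**2 = y**2 + 8*L)
m(j, F)*42 - 44 = (12**2 + 8*5)*42 - 44 = (144 + 40)*42 - 44 = 184*42 - 44 = 7728 - 44 = 7684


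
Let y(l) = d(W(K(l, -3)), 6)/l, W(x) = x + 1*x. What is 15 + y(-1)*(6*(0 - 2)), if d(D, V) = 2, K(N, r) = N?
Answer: 39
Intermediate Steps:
W(x) = 2*x (W(x) = x + x = 2*x)
y(l) = 2/l
15 + y(-1)*(6*(0 - 2)) = 15 + (2/(-1))*(6*(0 - 2)) = 15 + (2*(-1))*(6*(-2)) = 15 - 2*(-12) = 15 + 24 = 39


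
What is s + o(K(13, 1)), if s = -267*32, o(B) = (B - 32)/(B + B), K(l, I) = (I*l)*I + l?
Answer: -222147/26 ≈ -8544.1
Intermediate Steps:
K(l, I) = l + l*I² (K(l, I) = l*I² + l = l + l*I²)
o(B) = (-32 + B)/(2*B) (o(B) = (-32 + B)/((2*B)) = (-32 + B)*(1/(2*B)) = (-32 + B)/(2*B))
s = -8544
s + o(K(13, 1)) = -8544 + (-32 + 13*(1 + 1²))/(2*((13*(1 + 1²)))) = -8544 + (-32 + 13*(1 + 1))/(2*((13*(1 + 1)))) = -8544 + (-32 + 13*2)/(2*((13*2))) = -8544 + (½)*(-32 + 26)/26 = -8544 + (½)*(1/26)*(-6) = -8544 - 3/26 = -222147/26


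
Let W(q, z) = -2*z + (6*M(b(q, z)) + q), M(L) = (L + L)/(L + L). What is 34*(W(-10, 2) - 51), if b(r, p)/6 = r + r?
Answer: -2006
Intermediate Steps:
b(r, p) = 12*r (b(r, p) = 6*(r + r) = 6*(2*r) = 12*r)
M(L) = 1 (M(L) = (2*L)/((2*L)) = (2*L)*(1/(2*L)) = 1)
W(q, z) = 6 + q - 2*z (W(q, z) = -2*z + (6*1 + q) = -2*z + (6 + q) = 6 + q - 2*z)
34*(W(-10, 2) - 51) = 34*((6 - 10 - 2*2) - 51) = 34*((6 - 10 - 4) - 51) = 34*(-8 - 51) = 34*(-59) = -2006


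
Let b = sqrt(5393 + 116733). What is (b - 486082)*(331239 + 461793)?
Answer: -385478580624 + 793032*sqrt(122126) ≈ -3.8520e+11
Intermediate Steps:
b = sqrt(122126) ≈ 349.47
(b - 486082)*(331239 + 461793) = (sqrt(122126) - 486082)*(331239 + 461793) = (-486082 + sqrt(122126))*793032 = -385478580624 + 793032*sqrt(122126)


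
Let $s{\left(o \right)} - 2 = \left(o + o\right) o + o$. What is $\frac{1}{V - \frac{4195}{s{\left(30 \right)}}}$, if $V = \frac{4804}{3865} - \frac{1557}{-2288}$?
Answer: $- \frac{2025074480}{741968297} \approx -2.7293$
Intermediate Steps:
$s{\left(o \right)} = 2 + o + 2 o^{2}$ ($s{\left(o \right)} = 2 + \left(\left(o + o\right) o + o\right) = 2 + \left(2 o o + o\right) = 2 + \left(2 o^{2} + o\right) = 2 + \left(o + 2 o^{2}\right) = 2 + o + 2 o^{2}$)
$V = \frac{17009357}{8843120}$ ($V = 4804 \cdot \frac{1}{3865} - - \frac{1557}{2288} = \frac{4804}{3865} + \frac{1557}{2288} = \frac{17009357}{8843120} \approx 1.9235$)
$\frac{1}{V - \frac{4195}{s{\left(30 \right)}}} = \frac{1}{\frac{17009357}{8843120} - \frac{4195}{2 + 30 + 2 \cdot 30^{2}}} = \frac{1}{\frac{17009357}{8843120} - \frac{4195}{2 + 30 + 2 \cdot 900}} = \frac{1}{\frac{17009357}{8843120} - \frac{4195}{2 + 30 + 1800}} = \frac{1}{\frac{17009357}{8843120} - \frac{4195}{1832}} = \frac{1}{- \frac{741968297}{2025074480}} = - \frac{2025074480}{741968297}$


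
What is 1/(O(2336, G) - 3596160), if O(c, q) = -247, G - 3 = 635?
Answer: -1/3596407 ≈ -2.7806e-7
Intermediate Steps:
G = 638 (G = 3 + 635 = 638)
1/(O(2336, G) - 3596160) = 1/(-247 - 3596160) = 1/(-3596407) = -1/3596407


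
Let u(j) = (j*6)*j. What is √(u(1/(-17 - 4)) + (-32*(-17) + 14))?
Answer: 2*√61521/21 ≈ 23.622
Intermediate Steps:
u(j) = 6*j² (u(j) = (6*j)*j = 6*j²)
√(u(1/(-17 - 4)) + (-32*(-17) + 14)) = √(6*(1/(-17 - 4))² + (-32*(-17) + 14)) = √(6*(1/(-21))² + (544 + 14)) = √(6*(-1/21)² + 558) = √(6*(1/441) + 558) = √(2/147 + 558) = √(82028/147) = 2*√61521/21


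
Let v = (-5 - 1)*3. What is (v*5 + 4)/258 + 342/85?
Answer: 941/255 ≈ 3.6902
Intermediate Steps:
v = -18 (v = -6*3 = -18)
(v*5 + 4)/258 + 342/85 = (-18*5 + 4)/258 + 342/85 = (-90 + 4)*(1/258) + 342*(1/85) = -86*1/258 + 342/85 = -⅓ + 342/85 = 941/255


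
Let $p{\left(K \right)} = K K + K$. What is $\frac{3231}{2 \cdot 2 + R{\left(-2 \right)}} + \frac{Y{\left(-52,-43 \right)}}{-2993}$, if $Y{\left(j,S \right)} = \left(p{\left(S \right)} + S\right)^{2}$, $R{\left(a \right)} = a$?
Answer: $\frac{84245}{146} \approx 577.02$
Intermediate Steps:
$p{\left(K \right)} = K + K^{2}$ ($p{\left(K \right)} = K^{2} + K = K + K^{2}$)
$Y{\left(j,S \right)} = \left(S + S \left(1 + S\right)\right)^{2}$ ($Y{\left(j,S \right)} = \left(S \left(1 + S\right) + S\right)^{2} = \left(S + S \left(1 + S\right)\right)^{2}$)
$\frac{3231}{2 \cdot 2 + R{\left(-2 \right)}} + \frac{Y{\left(-52,-43 \right)}}{-2993} = \frac{3231}{2 \cdot 2 - 2} + \frac{\left(-43\right)^{2} \left(2 - 43\right)^{2}}{-2993} = \frac{3231}{4 - 2} + 1849 \left(-41\right)^{2} \left(- \frac{1}{2993}\right) = \frac{3231}{2} + 1849 \cdot 1681 \left(- \frac{1}{2993}\right) = 3231 \cdot \frac{1}{2} + 3108169 \left(- \frac{1}{2993}\right) = \frac{3231}{2} - \frac{75809}{73} = \frac{84245}{146}$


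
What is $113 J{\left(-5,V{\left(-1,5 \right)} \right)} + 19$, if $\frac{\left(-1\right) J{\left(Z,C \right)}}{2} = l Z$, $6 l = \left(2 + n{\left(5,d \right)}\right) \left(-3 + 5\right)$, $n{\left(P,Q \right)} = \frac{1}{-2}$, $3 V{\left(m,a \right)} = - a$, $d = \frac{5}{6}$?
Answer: $584$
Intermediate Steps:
$d = \frac{5}{6}$ ($d = 5 \cdot \frac{1}{6} = \frac{5}{6} \approx 0.83333$)
$V{\left(m,a \right)} = - \frac{a}{3}$ ($V{\left(m,a \right)} = \frac{\left(-1\right) a}{3} = - \frac{a}{3}$)
$n{\left(P,Q \right)} = - \frac{1}{2}$
$l = \frac{1}{2}$ ($l = \frac{\left(2 - \frac{1}{2}\right) \left(-3 + 5\right)}{6} = \frac{\frac{3}{2} \cdot 2}{6} = \frac{1}{6} \cdot 3 = \frac{1}{2} \approx 0.5$)
$J{\left(Z,C \right)} = - Z$ ($J{\left(Z,C \right)} = - 2 \frac{Z}{2} = - Z$)
$113 J{\left(-5,V{\left(-1,5 \right)} \right)} + 19 = 113 \left(\left(-1\right) \left(-5\right)\right) + 19 = 113 \cdot 5 + 19 = 565 + 19 = 584$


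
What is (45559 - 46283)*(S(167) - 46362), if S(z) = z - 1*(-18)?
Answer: 33432148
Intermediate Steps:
S(z) = 18 + z (S(z) = z + 18 = 18 + z)
(45559 - 46283)*(S(167) - 46362) = (45559 - 46283)*((18 + 167) - 46362) = -724*(185 - 46362) = -724*(-46177) = 33432148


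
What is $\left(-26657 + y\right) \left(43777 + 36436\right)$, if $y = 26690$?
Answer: $2647029$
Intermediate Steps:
$\left(-26657 + y\right) \left(43777 + 36436\right) = \left(-26657 + 26690\right) \left(43777 + 36436\right) = 33 \cdot 80213 = 2647029$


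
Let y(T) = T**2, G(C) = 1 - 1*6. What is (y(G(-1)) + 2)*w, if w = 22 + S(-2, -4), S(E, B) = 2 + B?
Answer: 540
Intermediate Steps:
w = 20 (w = 22 + (2 - 4) = 22 - 2 = 20)
G(C) = -5 (G(C) = 1 - 6 = -5)
(y(G(-1)) + 2)*w = ((-5)**2 + 2)*20 = (25 + 2)*20 = 27*20 = 540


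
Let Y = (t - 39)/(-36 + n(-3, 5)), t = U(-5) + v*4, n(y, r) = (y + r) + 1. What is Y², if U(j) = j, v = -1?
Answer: 256/121 ≈ 2.1157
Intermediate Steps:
n(y, r) = 1 + r + y (n(y, r) = (r + y) + 1 = 1 + r + y)
t = -9 (t = -5 - 1*4 = -5 - 4 = -9)
Y = 16/11 (Y = (-9 - 39)/(-36 + (1 + 5 - 3)) = -48/(-36 + 3) = -48/(-33) = -48*(-1/33) = 16/11 ≈ 1.4545)
Y² = (16/11)² = 256/121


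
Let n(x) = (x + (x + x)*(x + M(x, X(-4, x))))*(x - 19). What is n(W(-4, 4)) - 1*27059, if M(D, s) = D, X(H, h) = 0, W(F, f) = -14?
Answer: -52469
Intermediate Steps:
n(x) = (-19 + x)*(x + 4*x**2) (n(x) = (x + (x + x)*(x + x))*(x - 19) = (x + (2*x)*(2*x))*(-19 + x) = (x + 4*x**2)*(-19 + x) = (-19 + x)*(x + 4*x**2))
n(W(-4, 4)) - 1*27059 = -14*(-19 - 75*(-14) + 4*(-14)**2) - 1*27059 = -14*(-19 + 1050 + 4*196) - 27059 = -14*(-19 + 1050 + 784) - 27059 = -14*1815 - 27059 = -25410 - 27059 = -52469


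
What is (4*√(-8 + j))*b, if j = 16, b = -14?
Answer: -112*√2 ≈ -158.39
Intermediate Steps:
(4*√(-8 + j))*b = (4*√(-8 + 16))*(-14) = (4*√8)*(-14) = (4*(2*√2))*(-14) = (8*√2)*(-14) = -112*√2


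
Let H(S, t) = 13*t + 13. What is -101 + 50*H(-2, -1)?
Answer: -101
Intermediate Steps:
H(S, t) = 13 + 13*t
-101 + 50*H(-2, -1) = -101 + 50*(13 + 13*(-1)) = -101 + 50*(13 - 13) = -101 + 50*0 = -101 + 0 = -101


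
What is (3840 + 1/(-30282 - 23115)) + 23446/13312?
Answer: 1365402025255/355410432 ≈ 3841.8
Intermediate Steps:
(3840 + 1/(-30282 - 23115)) + 23446/13312 = (3840 + 1/(-53397)) + 23446*(1/13312) = (3840 - 1/53397) + 11723/6656 = 205044479/53397 + 11723/6656 = 1365402025255/355410432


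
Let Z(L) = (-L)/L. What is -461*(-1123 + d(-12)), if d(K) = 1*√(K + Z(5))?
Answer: 517703 - 461*I*√13 ≈ 5.177e+5 - 1662.2*I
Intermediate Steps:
Z(L) = -1
d(K) = √(-1 + K) (d(K) = 1*√(K - 1) = 1*√(-1 + K) = √(-1 + K))
-461*(-1123 + d(-12)) = -461*(-1123 + √(-1 - 12)) = -461*(-1123 + √(-13)) = -461*(-1123 + I*√13) = 517703 - 461*I*√13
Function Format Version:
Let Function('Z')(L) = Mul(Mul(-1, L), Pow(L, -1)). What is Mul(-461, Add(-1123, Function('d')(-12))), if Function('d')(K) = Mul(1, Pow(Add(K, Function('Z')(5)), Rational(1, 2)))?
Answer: Add(517703, Mul(-461, I, Pow(13, Rational(1, 2)))) ≈ Add(5.1770e+5, Mul(-1662.2, I))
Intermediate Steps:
Function('Z')(L) = -1
Function('d')(K) = Pow(Add(-1, K), Rational(1, 2)) (Function('d')(K) = Mul(1, Pow(Add(K, -1), Rational(1, 2))) = Mul(1, Pow(Add(-1, K), Rational(1, 2))) = Pow(Add(-1, K), Rational(1, 2)))
Mul(-461, Add(-1123, Function('d')(-12))) = Mul(-461, Add(-1123, Pow(Add(-1, -12), Rational(1, 2)))) = Mul(-461, Add(-1123, Pow(-13, Rational(1, 2)))) = Mul(-461, Add(-1123, Mul(I, Pow(13, Rational(1, 2))))) = Add(517703, Mul(-461, I, Pow(13, Rational(1, 2))))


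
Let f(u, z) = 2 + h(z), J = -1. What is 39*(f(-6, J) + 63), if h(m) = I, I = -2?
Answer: 2457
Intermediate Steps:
h(m) = -2
f(u, z) = 0 (f(u, z) = 2 - 2 = 0)
39*(f(-6, J) + 63) = 39*(0 + 63) = 39*63 = 2457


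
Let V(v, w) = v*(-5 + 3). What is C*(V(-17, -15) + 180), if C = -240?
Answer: -51360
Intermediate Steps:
V(v, w) = -2*v (V(v, w) = v*(-2) = -2*v)
C*(V(-17, -15) + 180) = -240*(-2*(-17) + 180) = -240*(34 + 180) = -240*214 = -51360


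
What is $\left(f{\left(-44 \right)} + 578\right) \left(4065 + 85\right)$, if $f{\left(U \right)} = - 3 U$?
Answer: $2946500$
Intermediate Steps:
$\left(f{\left(-44 \right)} + 578\right) \left(4065 + 85\right) = \left(\left(-3\right) \left(-44\right) + 578\right) \left(4065 + 85\right) = \left(132 + 578\right) 4150 = 710 \cdot 4150 = 2946500$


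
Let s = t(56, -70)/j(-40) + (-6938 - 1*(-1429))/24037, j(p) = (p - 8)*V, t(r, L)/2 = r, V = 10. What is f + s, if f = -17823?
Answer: -12852677059/721110 ≈ -17823.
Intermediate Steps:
t(r, L) = 2*r
j(p) = -80 + 10*p (j(p) = (p - 8)*10 = (-8 + p)*10 = -80 + 10*p)
s = -333529/721110 (s = (2*56)/(-80 + 10*(-40)) + (-6938 - 1*(-1429))/24037 = 112/(-80 - 400) + (-6938 + 1429)*(1/24037) = 112/(-480) - 5509*1/24037 = 112*(-1/480) - 5509/24037 = -7/30 - 5509/24037 = -333529/721110 ≈ -0.46252)
f + s = -17823 - 333529/721110 = -12852677059/721110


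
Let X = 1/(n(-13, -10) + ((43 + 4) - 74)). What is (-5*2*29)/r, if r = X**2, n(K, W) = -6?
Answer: -315810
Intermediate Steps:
X = -1/33 (X = 1/(-6 + ((43 + 4) - 74)) = 1/(-6 + (47 - 74)) = 1/(-6 - 27) = 1/(-33) = -1/33 ≈ -0.030303)
r = 1/1089 (r = (-1/33)**2 = 1/1089 ≈ 0.00091827)
(-5*2*29)/r = (-5*2*29)/(1/1089) = -10*29*1089 = -290*1089 = -315810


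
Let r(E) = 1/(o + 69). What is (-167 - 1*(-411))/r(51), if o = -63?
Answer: 1464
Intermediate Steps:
r(E) = 1/6 (r(E) = 1/(-63 + 69) = 1/6)
(-167 - 1*(-411))/r(51) = (-167 - 1*(-411))/(1/6) = (-167 + 411)*6 = 244*6 = 1464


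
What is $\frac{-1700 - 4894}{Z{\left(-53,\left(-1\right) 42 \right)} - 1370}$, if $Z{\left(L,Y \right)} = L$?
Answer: $\frac{6594}{1423} \approx 4.6339$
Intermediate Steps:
$\frac{-1700 - 4894}{Z{\left(-53,\left(-1\right) 42 \right)} - 1370} = \frac{-1700 - 4894}{-53 - 1370} = - \frac{6594}{-1423} = \left(-6594\right) \left(- \frac{1}{1423}\right) = \frac{6594}{1423}$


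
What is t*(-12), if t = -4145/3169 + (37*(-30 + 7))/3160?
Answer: 47385057/2503510 ≈ 18.927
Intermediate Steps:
t = -15795019/10014040 (t = -4145*1/3169 + (37*(-23))*(1/3160) = -4145/3169 - 851*1/3160 = -4145/3169 - 851/3160 = -15795019/10014040 ≈ -1.5773)
t*(-12) = -15795019/10014040*(-12) = 47385057/2503510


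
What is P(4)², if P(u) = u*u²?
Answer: 4096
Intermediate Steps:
P(u) = u³
P(4)² = (4³)² = 64² = 4096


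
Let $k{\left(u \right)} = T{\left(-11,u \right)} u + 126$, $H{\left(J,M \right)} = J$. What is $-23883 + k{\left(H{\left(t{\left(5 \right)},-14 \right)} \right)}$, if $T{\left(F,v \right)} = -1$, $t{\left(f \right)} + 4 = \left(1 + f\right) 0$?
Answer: $-23753$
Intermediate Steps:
$t{\left(f \right)} = -4$ ($t{\left(f \right)} = -4 + \left(1 + f\right) 0 = -4 + 0 = -4$)
$k{\left(u \right)} = 126 - u$ ($k{\left(u \right)} = - u + 126 = 126 - u$)
$-23883 + k{\left(H{\left(t{\left(5 \right)},-14 \right)} \right)} = -23883 + \left(126 - -4\right) = -23883 + \left(126 + 4\right) = -23883 + 130 = -23753$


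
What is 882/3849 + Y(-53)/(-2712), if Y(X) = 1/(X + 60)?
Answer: 5580013/24356472 ≈ 0.22910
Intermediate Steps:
Y(X) = 1/(60 + X)
882/3849 + Y(-53)/(-2712) = 882/3849 + 1/((60 - 53)*(-2712)) = 882*(1/3849) - 1/2712/7 = 294/1283 + (⅐)*(-1/2712) = 294/1283 - 1/18984 = 5580013/24356472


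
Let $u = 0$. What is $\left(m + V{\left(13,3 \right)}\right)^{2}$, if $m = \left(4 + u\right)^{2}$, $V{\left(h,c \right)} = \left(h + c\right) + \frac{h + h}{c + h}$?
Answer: $\frac{72361}{64} \approx 1130.6$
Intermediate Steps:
$V{\left(h,c \right)} = c + h + \frac{2 h}{c + h}$ ($V{\left(h,c \right)} = \left(c + h\right) + \frac{2 h}{c + h} = c + h + \frac{2 h}{c + h}$)
$m = 16$ ($m = \left(4 + 0\right)^{2} = 4^{2} = 16$)
$\left(m + V{\left(13,3 \right)}\right)^{2} = \left(16 + \frac{3^{2} + 13^{2} + 2 \cdot 13 + 2 \cdot 3 \cdot 13}{3 + 13}\right)^{2} = \left(16 + \frac{9 + 169 + 26 + 78}{16}\right)^{2} = \left(16 + \frac{1}{16} \cdot 282\right)^{2} = \left(16 + \frac{141}{8}\right)^{2} = \left(\frac{269}{8}\right)^{2} = \frac{72361}{64}$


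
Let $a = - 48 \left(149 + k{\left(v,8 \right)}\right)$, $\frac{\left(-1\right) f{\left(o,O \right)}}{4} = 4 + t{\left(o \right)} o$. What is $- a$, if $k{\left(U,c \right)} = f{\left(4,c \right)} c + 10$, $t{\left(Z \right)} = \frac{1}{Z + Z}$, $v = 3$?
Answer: $720$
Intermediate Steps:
$t{\left(Z \right)} = \frac{1}{2 Z}$
$f{\left(o,O \right)} = -18$ ($f{\left(o,O \right)} = - 4 \left(4 + \frac{1}{2 o} o\right) = - 4 \left(4 + \frac{1}{2}\right) = \left(-4\right) \frac{9}{2} = -18$)
$k{\left(U,c \right)} = 10 - 18 c$ ($k{\left(U,c \right)} = - 18 c + 10 = 10 - 18 c$)
$a = -720$ ($a = - 48 \left(149 + \left(10 - 144\right)\right) = - 48 \left(149 - 134\right) = \left(-48\right) 15 = -720$)
$- a = \left(-1\right) \left(-720\right) = 720$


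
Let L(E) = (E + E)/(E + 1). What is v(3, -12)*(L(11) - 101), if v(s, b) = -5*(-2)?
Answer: -2975/3 ≈ -991.67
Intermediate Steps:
v(s, b) = 10
L(E) = 2*E/(1 + E) (L(E) = (2*E)/(1 + E) = 2*E/(1 + E))
v(3, -12)*(L(11) - 101) = 10*(2*11/(1 + 11) - 101) = 10*(2*11/12 - 101) = 10*(2*11*(1/12) - 101) = 10*(11/6 - 101) = 10*(-595/6) = -2975/3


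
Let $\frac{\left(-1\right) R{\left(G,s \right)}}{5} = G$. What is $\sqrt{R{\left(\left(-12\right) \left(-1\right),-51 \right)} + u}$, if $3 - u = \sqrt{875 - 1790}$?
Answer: $\sqrt{-57 - i \sqrt{915}} \approx 1.9402 - 7.7952 i$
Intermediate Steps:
$R{\left(G,s \right)} = - 5 G$
$u = 3 - i \sqrt{915}$ ($u = 3 - \sqrt{875 - 1790} = 3 - \sqrt{-915} = 3 - i \sqrt{915} \approx 3.0 - 30.249 i$)
$\sqrt{R{\left(\left(-12\right) \left(-1\right),-51 \right)} + u} = \sqrt{- 5 \left(\left(-12\right) \left(-1\right)\right) + \left(3 - i \sqrt{915}\right)} = \sqrt{\left(-5\right) 12 + \left(3 - i \sqrt{915}\right)} = \sqrt{-60 + \left(3 - i \sqrt{915}\right)} = \sqrt{-57 - i \sqrt{915}}$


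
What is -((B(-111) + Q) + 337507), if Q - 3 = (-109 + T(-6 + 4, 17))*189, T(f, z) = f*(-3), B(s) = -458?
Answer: -317585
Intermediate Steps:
T(f, z) = -3*f
Q = -19464 (Q = 3 + (-109 - 3*(-6 + 4))*189 = 3 + (-109 - 3*(-2))*189 = 3 + (-109 + 6)*189 = 3 - 103*189 = 3 - 19467 = -19464)
-((B(-111) + Q) + 337507) = -((-458 - 19464) + 337507) = -(-19922 + 337507) = -1*317585 = -317585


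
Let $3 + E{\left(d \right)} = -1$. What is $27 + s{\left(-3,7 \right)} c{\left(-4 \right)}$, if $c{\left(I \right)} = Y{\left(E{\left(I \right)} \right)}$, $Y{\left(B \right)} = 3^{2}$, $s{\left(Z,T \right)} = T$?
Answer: $90$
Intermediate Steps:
$E{\left(d \right)} = -4$ ($E{\left(d \right)} = -3 - 1 = -4$)
$Y{\left(B \right)} = 9$
$c{\left(I \right)} = 9$
$27 + s{\left(-3,7 \right)} c{\left(-4 \right)} = 27 + 7 \cdot 9 = 27 + 63 = 90$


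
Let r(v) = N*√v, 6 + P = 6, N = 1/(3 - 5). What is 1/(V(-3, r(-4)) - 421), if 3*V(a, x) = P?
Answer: -1/421 ≈ -0.0023753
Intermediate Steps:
N = -½ (N = 1/(-2) = -½ ≈ -0.50000)
P = 0 (P = -6 + 6 = 0)
r(v) = -√v/2
V(a, x) = 0 (V(a, x) = (⅓)*0 = 0)
1/(V(-3, r(-4)) - 421) = 1/(0 - 421) = 1/(-421) = -1/421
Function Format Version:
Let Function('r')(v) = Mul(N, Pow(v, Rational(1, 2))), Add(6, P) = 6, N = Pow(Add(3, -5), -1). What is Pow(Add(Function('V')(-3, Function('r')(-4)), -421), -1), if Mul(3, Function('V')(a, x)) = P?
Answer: Rational(-1, 421) ≈ -0.0023753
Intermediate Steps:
N = Rational(-1, 2) (N = Pow(-2, -1) = Rational(-1, 2) ≈ -0.50000)
P = 0 (P = Add(-6, 6) = 0)
Function('r')(v) = Mul(Rational(-1, 2), Pow(v, Rational(1, 2)))
Function('V')(a, x) = 0 (Function('V')(a, x) = Mul(Rational(1, 3), 0) = 0)
Pow(Add(Function('V')(-3, Function('r')(-4)), -421), -1) = Pow(Add(0, -421), -1) = Pow(-421, -1) = Rational(-1, 421)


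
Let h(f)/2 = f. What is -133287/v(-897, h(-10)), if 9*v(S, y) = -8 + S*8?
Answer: 1199583/7184 ≈ 166.98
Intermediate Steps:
h(f) = 2*f
v(S, y) = -8/9 + 8*S/9 (v(S, y) = (-8 + S*8)/9 = (-8 + 8*S)/9 = -8/9 + 8*S/9)
-133287/v(-897, h(-10)) = -133287/(-8/9 + (8/9)*(-897)) = -133287/(-8/9 - 2392/3) = -133287/(-7184/9) = -133287*(-9/7184) = 1199583/7184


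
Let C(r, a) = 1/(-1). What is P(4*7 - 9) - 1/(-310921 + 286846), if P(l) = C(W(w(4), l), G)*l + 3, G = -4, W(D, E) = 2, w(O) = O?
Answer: -385199/24075 ≈ -16.000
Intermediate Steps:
C(r, a) = -1 (C(r, a) = 1*(-1) = -1)
P(l) = 3 - l (P(l) = -l + 3 = 3 - l)
P(4*7 - 9) - 1/(-310921 + 286846) = (3 - (4*7 - 9)) - 1/(-310921 + 286846) = (3 - (28 - 9)) - 1/(-24075) = (3 - 1*19) - 1*(-1/24075) = (3 - 19) + 1/24075 = -16 + 1/24075 = -385199/24075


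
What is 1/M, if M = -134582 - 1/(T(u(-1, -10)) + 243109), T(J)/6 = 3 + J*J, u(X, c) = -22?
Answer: -246031/33111344043 ≈ -7.4304e-6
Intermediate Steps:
T(J) = 18 + 6*J² (T(J) = 6*(3 + J*J) = 6*(3 + J²) = 18 + 6*J²)
M = -33111344043/246031 (M = -134582 - 1/((18 + 6*(-22)²) + 243109) = -134582 - 1/((18 + 6*484) + 243109) = -134582 - 1/((18 + 2904) + 243109) = -134582 - 1/(2922 + 243109) = -134582 - 1/246031 = -33111344043/246031 ≈ -1.3458e+5)
1/M = 1/(-33111344043/246031) = -246031/33111344043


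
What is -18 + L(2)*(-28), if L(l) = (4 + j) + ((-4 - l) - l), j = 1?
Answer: 66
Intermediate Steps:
L(l) = 1 - 2*l (L(l) = (4 + 1) + ((-4 - l) - l) = 5 + (-4 - 2*l) = 1 - 2*l)
-18 + L(2)*(-28) = -18 + (1 - 2*2)*(-28) = -18 + (1 - 4)*(-28) = -18 - 3*(-28) = -18 + 84 = 66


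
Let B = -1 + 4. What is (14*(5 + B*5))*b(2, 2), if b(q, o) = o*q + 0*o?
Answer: 1120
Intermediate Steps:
B = 3
b(q, o) = o*q (b(q, o) = o*q + 0 = o*q)
(14*(5 + B*5))*b(2, 2) = (14*(5 + 3*5))*(2*2) = (14*(5 + 15))*4 = (14*20)*4 = 280*4 = 1120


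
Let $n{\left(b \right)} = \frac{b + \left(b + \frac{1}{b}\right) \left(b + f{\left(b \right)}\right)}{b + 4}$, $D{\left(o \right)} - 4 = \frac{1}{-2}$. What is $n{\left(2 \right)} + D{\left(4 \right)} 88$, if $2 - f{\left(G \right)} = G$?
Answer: $\frac{1855}{6} \approx 309.17$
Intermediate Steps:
$f{\left(G \right)} = 2 - G$
$D{\left(o \right)} = \frac{7}{2}$ ($D{\left(o \right)} = 4 + \frac{1}{-2} = 4 - \frac{1}{2} = \frac{7}{2}$)
$n{\left(b \right)} = \frac{\frac{2}{b} + 3 b}{4 + b}$ ($n{\left(b \right)} = \frac{b + \left(b + \frac{1}{b}\right) \left(b - \left(-2 + b\right)\right)}{b + 4} = \frac{b + \left(b + \frac{1}{b}\right) 2}{4 + b} = \frac{b + \left(2 b + \frac{2}{b}\right)}{4 + b} = \frac{\frac{2}{b} + 3 b}{4 + b}$)
$n{\left(2 \right)} + D{\left(4 \right)} 88 = \frac{2 + 3 \cdot 2^{2}}{2 \left(4 + 2\right)} + \frac{7}{2} \cdot 88 = \frac{2 + 3 \cdot 4}{2 \cdot 6} + 308 = \frac{1}{2} \cdot \frac{1}{6} \left(2 + 12\right) + 308 = \frac{1}{2} \cdot \frac{1}{6} \cdot 14 + 308 = \frac{7}{6} + 308 = \frac{1855}{6}$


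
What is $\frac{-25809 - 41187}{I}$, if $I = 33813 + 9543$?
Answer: $- \frac{5583}{3613} \approx -1.5453$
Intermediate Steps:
$I = 43356$
$\frac{-25809 - 41187}{I} = \frac{-25809 - 41187}{43356} = \left(-25809 - 41187\right) \frac{1}{43356} = \left(-66996\right) \frac{1}{43356} = - \frac{5583}{3613}$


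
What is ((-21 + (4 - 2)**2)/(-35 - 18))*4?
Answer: 68/53 ≈ 1.2830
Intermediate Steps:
((-21 + (4 - 2)**2)/(-35 - 18))*4 = ((-21 + 2**2)/(-53))*4 = -(-21 + 4)/53*4 = -1/53*(-17)*4 = (17/53)*4 = 68/53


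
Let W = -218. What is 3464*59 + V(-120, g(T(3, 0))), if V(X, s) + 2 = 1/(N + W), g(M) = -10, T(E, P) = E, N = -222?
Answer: 89924559/440 ≈ 2.0437e+5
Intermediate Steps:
V(X, s) = -881/440 (V(X, s) = -2 + 1/(-222 - 218) = -2 + 1/(-440) = -2 - 1/440 = -881/440)
3464*59 + V(-120, g(T(3, 0))) = 3464*59 - 881/440 = 204376 - 881/440 = 89924559/440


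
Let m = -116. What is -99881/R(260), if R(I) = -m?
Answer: -99881/116 ≈ -861.04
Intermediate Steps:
R(I) = 116 (R(I) = -1*(-116) = 116)
-99881/R(260) = -99881/116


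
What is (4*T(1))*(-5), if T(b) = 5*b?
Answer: -100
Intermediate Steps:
(4*T(1))*(-5) = (4*(5*1))*(-5) = (4*5)*(-5) = 20*(-5) = -100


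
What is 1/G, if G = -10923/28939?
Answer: -28939/10923 ≈ -2.6494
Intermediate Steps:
G = -10923/28939 (G = -10923*1/28939 = -10923/28939 ≈ -0.37745)
1/G = 1/(-10923/28939) = -28939/10923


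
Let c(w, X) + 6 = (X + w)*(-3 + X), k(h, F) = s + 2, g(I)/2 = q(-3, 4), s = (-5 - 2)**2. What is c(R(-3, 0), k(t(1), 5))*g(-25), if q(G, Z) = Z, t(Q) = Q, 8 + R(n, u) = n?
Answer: 15312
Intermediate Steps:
R(n, u) = -8 + n
s = 49 (s = (-7)**2 = 49)
g(I) = 8 (g(I) = 2*4 = 8)
k(h, F) = 51 (k(h, F) = 49 + 2 = 51)
c(w, X) = -6 + (-3 + X)*(X + w) (c(w, X) = -6 + (X + w)*(-3 + X) = -6 + (-3 + X)*(X + w))
c(R(-3, 0), k(t(1), 5))*g(-25) = (-6 + 51**2 - 3*51 - 3*(-8 - 3) + 51*(-8 - 3))*8 = (-6 + 2601 - 153 - 3*(-11) + 51*(-11))*8 = (-6 + 2601 - 153 + 33 - 561)*8 = 1914*8 = 15312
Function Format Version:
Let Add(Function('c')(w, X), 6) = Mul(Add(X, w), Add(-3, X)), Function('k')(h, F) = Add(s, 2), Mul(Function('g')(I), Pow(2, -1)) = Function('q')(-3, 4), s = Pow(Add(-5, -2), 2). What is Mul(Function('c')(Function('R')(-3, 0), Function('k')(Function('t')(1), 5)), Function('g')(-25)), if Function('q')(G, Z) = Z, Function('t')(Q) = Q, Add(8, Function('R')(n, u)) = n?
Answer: 15312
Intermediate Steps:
Function('R')(n, u) = Add(-8, n)
s = 49 (s = Pow(-7, 2) = 49)
Function('g')(I) = 8 (Function('g')(I) = Mul(2, 4) = 8)
Function('k')(h, F) = 51 (Function('k')(h, F) = Add(49, 2) = 51)
Function('c')(w, X) = Add(-6, Mul(Add(-3, X), Add(X, w))) (Function('c')(w, X) = Add(-6, Mul(Add(X, w), Add(-3, X))) = Add(-6, Mul(Add(-3, X), Add(X, w))))
Mul(Function('c')(Function('R')(-3, 0), Function('k')(Function('t')(1), 5)), Function('g')(-25)) = Mul(Add(-6, Pow(51, 2), Mul(-3, 51), Mul(-3, Add(-8, -3)), Mul(51, Add(-8, -3))), 8) = Mul(Add(-6, 2601, -153, Mul(-3, -11), Mul(51, -11)), 8) = Mul(Add(-6, 2601, -153, 33, -561), 8) = Mul(1914, 8) = 15312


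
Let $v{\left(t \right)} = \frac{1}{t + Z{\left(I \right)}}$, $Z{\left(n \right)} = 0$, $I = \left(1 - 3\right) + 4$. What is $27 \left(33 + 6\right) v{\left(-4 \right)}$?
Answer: $- \frac{1053}{4} \approx -263.25$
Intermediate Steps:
$I = 2$ ($I = -2 + 4 = 2$)
$v{\left(t \right)} = \frac{1}{t}$ ($v{\left(t \right)} = \frac{1}{t + 0} = \frac{1}{t}$)
$27 \left(33 + 6\right) v{\left(-4 \right)} = \frac{27 \left(33 + 6\right)}{-4} = 27 \cdot 39 \left(- \frac{1}{4}\right) = 1053 \left(- \frac{1}{4}\right) = - \frac{1053}{4}$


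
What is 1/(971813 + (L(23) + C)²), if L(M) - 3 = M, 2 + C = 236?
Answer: 1/1039413 ≈ 9.6208e-7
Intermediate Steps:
C = 234 (C = -2 + 236 = 234)
L(M) = 3 + M
1/(971813 + (L(23) + C)²) = 1/(971813 + ((3 + 23) + 234)²) = 1/(971813 + (26 + 234)²) = 1/(971813 + 260²) = 1/(971813 + 67600) = 1/1039413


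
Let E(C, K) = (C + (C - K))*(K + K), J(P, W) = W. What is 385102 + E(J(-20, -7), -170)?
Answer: 332062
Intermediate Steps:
E(C, K) = 2*K*(-K + 2*C) (E(C, K) = (-K + 2*C)*(2*K) = 2*K*(-K + 2*C))
385102 + E(J(-20, -7), -170) = 385102 + 2*(-170)*(-1*(-170) + 2*(-7)) = 385102 + 2*(-170)*(170 - 14) = 385102 + 2*(-170)*156 = 385102 - 53040 = 332062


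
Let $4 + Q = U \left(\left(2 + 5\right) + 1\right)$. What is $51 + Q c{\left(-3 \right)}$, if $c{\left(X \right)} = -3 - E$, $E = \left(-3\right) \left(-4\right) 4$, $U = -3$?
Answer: $1479$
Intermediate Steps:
$Q = -28$ ($Q = -4 - 3 \left(\left(2 + 5\right) + 1\right) = -4 - 3 \left(7 + 1\right) = -4 - 24 = -28$)
$E = 48$ ($E = 12 \cdot 4 = 48$)
$c{\left(X \right)} = -51$ ($c{\left(X \right)} = -3 - 48 = -51$)
$51 + Q c{\left(-3 \right)} = 51 - -1428 = 51 + 1428 = 1479$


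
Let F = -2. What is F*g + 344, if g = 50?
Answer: 244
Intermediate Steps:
F*g + 344 = -2*50 + 344 = -100 + 344 = 244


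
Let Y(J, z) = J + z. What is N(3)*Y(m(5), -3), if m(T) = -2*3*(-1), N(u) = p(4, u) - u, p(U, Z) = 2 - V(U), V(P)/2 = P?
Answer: -27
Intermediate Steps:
V(P) = 2*P
p(U, Z) = 2 - 2*U
N(u) = -6 - u (N(u) = (2 - 2*4) - u = (2 - 8) - u = -6 - u)
m(T) = 6 (m(T) = -6*(-1) = 6)
N(3)*Y(m(5), -3) = (-6 - 1*3)*(6 - 3) = (-6 - 3)*3 = -9*3 = -27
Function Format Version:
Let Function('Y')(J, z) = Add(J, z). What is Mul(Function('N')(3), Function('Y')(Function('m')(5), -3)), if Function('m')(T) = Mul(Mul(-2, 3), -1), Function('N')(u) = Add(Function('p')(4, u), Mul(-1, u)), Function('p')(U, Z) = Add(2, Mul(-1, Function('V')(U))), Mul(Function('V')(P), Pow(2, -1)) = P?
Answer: -27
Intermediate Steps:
Function('V')(P) = Mul(2, P)
Function('p')(U, Z) = Add(2, Mul(-2, U)) (Function('p')(U, Z) = Add(2, Mul(-1, Mul(2, U))) = Add(2, Mul(-2, U)))
Function('N')(u) = Add(-6, Mul(-1, u)) (Function('N')(u) = Add(Add(2, Mul(-2, 4)), Mul(-1, u)) = Add(Add(2, -8), Mul(-1, u)) = Add(-6, Mul(-1, u)))
Function('m')(T) = 6 (Function('m')(T) = Mul(-6, -1) = 6)
Mul(Function('N')(3), Function('Y')(Function('m')(5), -3)) = Mul(Add(-6, Mul(-1, 3)), Add(6, -3)) = Mul(Add(-6, -3), 3) = Mul(-9, 3) = -27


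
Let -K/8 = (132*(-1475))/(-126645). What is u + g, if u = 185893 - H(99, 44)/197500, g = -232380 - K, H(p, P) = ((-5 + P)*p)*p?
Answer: -77499442691377/1667492500 ≈ -46477.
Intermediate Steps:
K = -103840/8443 (K = -8*132*(-1475)/(-126645) = -(-1557600)*(-1)/126645 = -8*12980/8443 = -103840/8443 ≈ -12.299)
H(p, P) = p²*(-5 + P) (H(p, P) = (p*(-5 + P))*p = p²*(-5 + P))
g = -1961880500/8443 (g = -232380 - 1*(-103840/8443) = -232380 + 103840/8443 = -1961880500/8443 ≈ -2.3237e+5)
u = 36713485261/197500 (u = 185893 - 99²*(-5 + 44)/197500 = 185893 - 9801*39/197500 = 185893 - 382239/197500 = 36713485261/197500 ≈ 1.8589e+5)
u + g = 36713485261/197500 - 1961880500/8443 = -77499442691377/1667492500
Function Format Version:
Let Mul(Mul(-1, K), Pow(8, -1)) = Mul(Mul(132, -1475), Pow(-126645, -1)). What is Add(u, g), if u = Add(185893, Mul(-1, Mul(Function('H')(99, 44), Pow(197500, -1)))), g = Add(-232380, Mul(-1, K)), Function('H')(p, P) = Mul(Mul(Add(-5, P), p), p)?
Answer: Rational(-77499442691377, 1667492500) ≈ -46477.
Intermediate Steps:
K = Rational(-103840, 8443) (K = Mul(-8, Mul(Mul(132, -1475), Pow(-126645, -1))) = Mul(-8, Mul(-194700, Rational(-1, 126645))) = Mul(-8, Rational(12980, 8443)) = Rational(-103840, 8443) ≈ -12.299)
Function('H')(p, P) = Mul(Pow(p, 2), Add(-5, P)) (Function('H')(p, P) = Mul(Mul(p, Add(-5, P)), p) = Mul(Pow(p, 2), Add(-5, P)))
g = Rational(-1961880500, 8443) (g = Add(-232380, Mul(-1, Rational(-103840, 8443))) = Add(-232380, Rational(103840, 8443)) = Rational(-1961880500, 8443) ≈ -2.3237e+5)
u = Rational(36713485261, 197500) (u = Add(185893, Mul(-1, Mul(Mul(Pow(99, 2), Add(-5, 44)), Pow(197500, -1)))) = Add(185893, Mul(-1, Mul(Mul(9801, 39), Rational(1, 197500)))) = Add(185893, Mul(-1, Mul(382239, Rational(1, 197500)))) = Add(185893, Mul(-1, Rational(382239, 197500))) = Add(185893, Rational(-382239, 197500)) = Rational(36713485261, 197500) ≈ 1.8589e+5)
Add(u, g) = Add(Rational(36713485261, 197500), Rational(-1961880500, 8443)) = Rational(-77499442691377, 1667492500)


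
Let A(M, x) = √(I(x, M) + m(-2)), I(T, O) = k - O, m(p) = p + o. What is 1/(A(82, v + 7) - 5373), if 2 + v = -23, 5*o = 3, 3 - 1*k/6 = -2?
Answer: -8955/48115304 - I*√1335/144345912 ≈ -0.00018612 - 2.5313e-7*I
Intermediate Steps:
k = 30 (k = 18 - 6*(-2) = 18 + 12 = 30)
o = ⅗ (o = (⅕)*3 = ⅗ ≈ 0.60000)
v = -25 (v = -2 - 23 = -25)
m(p) = ⅗ + p (m(p) = p + ⅗ = ⅗ + p)
I(T, O) = 30 - O
A(M, x) = √(143/5 - M) (A(M, x) = √((30 - M) + (⅗ - 2)) = √((30 - M) - 7/5) = √(143/5 - M))
1/(A(82, v + 7) - 5373) = 1/(√(715 - 25*82)/5 - 5373) = 1/(√(715 - 2050)/5 - 5373) = 1/(√(-1335)/5 - 5373) = 1/((I*√1335)/5 - 5373) = 1/(I*√1335/5 - 5373) = 1/(-5373 + I*√1335/5)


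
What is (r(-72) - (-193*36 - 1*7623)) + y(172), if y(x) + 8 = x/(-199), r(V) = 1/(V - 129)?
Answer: 582470666/39999 ≈ 14562.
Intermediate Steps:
r(V) = 1/(-129 + V)
y(x) = -8 - x/199 (y(x) = -8 + x/(-199) = -8 + x*(-1/199) = -8 - x/199)
(r(-72) - (-193*36 - 1*7623)) + y(172) = (1/(-129 - 72) - (-193*36 - 1*7623)) + (-8 - 1/199*172) = (1/(-201) - (-6948 - 7623)) + (-8 - 172/199) = (-1/201 - 1*(-14571)) - 1764/199 = (-1/201 + 14571) - 1764/199 = 2928770/201 - 1764/199 = 582470666/39999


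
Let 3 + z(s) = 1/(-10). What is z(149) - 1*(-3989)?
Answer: 39859/10 ≈ 3985.9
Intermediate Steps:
z(s) = -31/10 (z(s) = -3 + 1/(-10) = -3 - ⅒ = -31/10)
z(149) - 1*(-3989) = -31/10 - 1*(-3989) = -31/10 + 3989 = 39859/10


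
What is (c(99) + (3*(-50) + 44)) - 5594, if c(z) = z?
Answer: -5601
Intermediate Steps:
(c(99) + (3*(-50) + 44)) - 5594 = (99 + (3*(-50) + 44)) - 5594 = (99 + (-150 + 44)) - 5594 = (99 - 106) - 5594 = -7 - 5594 = -5601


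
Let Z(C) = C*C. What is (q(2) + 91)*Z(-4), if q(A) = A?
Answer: 1488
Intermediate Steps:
Z(C) = C²
(q(2) + 91)*Z(-4) = (2 + 91)*(-4)² = 93*16 = 1488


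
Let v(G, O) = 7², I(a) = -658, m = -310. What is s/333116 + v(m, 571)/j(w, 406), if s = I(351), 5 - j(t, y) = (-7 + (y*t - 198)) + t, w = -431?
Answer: -7088563/4178868838 ≈ -0.0016963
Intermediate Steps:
j(t, y) = 210 - t - t*y (j(t, y) = 5 - ((-7 + (y*t - 198)) + t) = 5 - ((-7 + (t*y - 198)) + t) = 5 - ((-7 + (-198 + t*y)) + t) = 5 - ((-205 + t*y) + t) = 5 - (-205 + t + t*y) = 5 + (205 - t - t*y) = 210 - t - t*y)
v(G, O) = 49
s = -658
s/333116 + v(m, 571)/j(w, 406) = -658/333116 + 49/(210 - 1*(-431) - 1*(-431)*406) = -658*1/333116 + 49/(210 + 431 + 174986) = -47/23794 + 49/175627 = -7088563/4178868838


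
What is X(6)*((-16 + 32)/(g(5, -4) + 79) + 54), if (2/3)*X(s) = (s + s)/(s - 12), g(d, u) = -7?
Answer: -488/3 ≈ -162.67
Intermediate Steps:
X(s) = 3*s/(-12 + s) (X(s) = 3*((s + s)/(s - 12))/2 = 3*((2*s)/(-12 + s))/2 = 3*(2*s/(-12 + s))/2 = 3*s/(-12 + s))
X(6)*((-16 + 32)/(g(5, -4) + 79) + 54) = (3*6/(-12 + 6))*((-16 + 32)/(-7 + 79) + 54) = (3*6/(-6))*(16/72 + 54) = (3*6*(-⅙))*(16*(1/72) + 54) = -3*(2/9 + 54) = -3*488/9 = -488/3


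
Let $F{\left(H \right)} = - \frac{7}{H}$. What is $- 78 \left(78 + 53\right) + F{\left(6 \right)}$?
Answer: $- \frac{61315}{6} \approx -10219.0$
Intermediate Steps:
$- 78 \left(78 + 53\right) + F{\left(6 \right)} = - 78 \left(78 + 53\right) - \frac{7}{6} = \left(-78\right) 131 - \frac{7}{6} = -10218 - \frac{7}{6} = - \frac{61315}{6}$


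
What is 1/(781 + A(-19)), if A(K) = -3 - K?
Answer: 1/797 ≈ 0.0012547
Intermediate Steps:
1/(781 + A(-19)) = 1/(781 + (-3 - 1*(-19))) = 1/(781 + (-3 + 19)) = 1/(781 + 16) = 1/797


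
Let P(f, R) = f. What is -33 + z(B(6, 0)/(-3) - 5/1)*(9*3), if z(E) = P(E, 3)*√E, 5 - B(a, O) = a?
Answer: -33 - 42*I*√42 ≈ -33.0 - 272.19*I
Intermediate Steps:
B(a, O) = 5 - a
z(E) = E^(3/2) (z(E) = E*√E = E^(3/2))
-33 + z(B(6, 0)/(-3) - 5/1)*(9*3) = -33 + ((5 - 1*6)/(-3) - 5/1)^(3/2)*(9*3) = -33 + ((5 - 6)*(-⅓) - 5*1)^(3/2)*27 = -33 + (-1*(-⅓) - 5)^(3/2)*27 = -33 + (⅓ - 5)^(3/2)*27 = -33 + (-14/3)^(3/2)*27 = -33 - 14*I*√42/9*27 = -33 - 42*I*√42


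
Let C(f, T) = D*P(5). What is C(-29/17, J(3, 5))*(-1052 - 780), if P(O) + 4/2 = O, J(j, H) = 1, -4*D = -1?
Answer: -1374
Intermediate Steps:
D = 1/4 (D = -1/4*(-1) = 1/4 ≈ 0.25000)
P(O) = -2 + O
C(f, T) = 3/4 (C(f, T) = (-2 + 5)/4 = (1/4)*3 = 3/4)
C(-29/17, J(3, 5))*(-1052 - 780) = 3*(-1052 - 780)/4 = (3/4)*(-1832) = -1374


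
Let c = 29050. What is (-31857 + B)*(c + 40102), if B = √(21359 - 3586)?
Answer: -2202975264 + 69152*√17773 ≈ -2.1938e+9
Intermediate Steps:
B = √17773 ≈ 133.32
(-31857 + B)*(c + 40102) = (-31857 + √17773)*(29050 + 40102) = (-31857 + √17773)*69152 = -2202975264 + 69152*√17773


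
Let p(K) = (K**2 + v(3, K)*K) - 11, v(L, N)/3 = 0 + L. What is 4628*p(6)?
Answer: 365612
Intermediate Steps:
v(L, N) = 3*L (v(L, N) = 3*(0 + L) = 3*L)
p(K) = -11 + K**2 + 9*K (p(K) = (K**2 + (3*3)*K) - 11 = (K**2 + 9*K) - 11 = -11 + K**2 + 9*K)
4628*p(6) = 4628*(-11 + 6**2 + 9*6) = 4628*(-11 + 36 + 54) = 4628*79 = 365612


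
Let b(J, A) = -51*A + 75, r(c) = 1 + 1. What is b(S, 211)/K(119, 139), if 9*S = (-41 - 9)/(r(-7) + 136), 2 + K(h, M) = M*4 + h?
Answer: -10686/673 ≈ -15.878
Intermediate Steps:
r(c) = 2
K(h, M) = -2 + h + 4*M (K(h, M) = -2 + (M*4 + h) = -2 + (4*M + h) = -2 + (h + 4*M) = -2 + h + 4*M)
S = -25/621 (S = ((-41 - 9)/(2 + 136))/9 = (-50/138)/9 = (-50*1/138)/9 = (⅑)*(-25/69) = -25/621 ≈ -0.040258)
b(J, A) = 75 - 51*A
b(S, 211)/K(119, 139) = (75 - 51*211)/(-2 + 119 + 4*139) = (75 - 10761)/(-2 + 119 + 556) = -10686/673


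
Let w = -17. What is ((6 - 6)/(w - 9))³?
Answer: 0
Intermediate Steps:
((6 - 6)/(w - 9))³ = ((6 - 6)/(-17 - 9))³ = (0/(-26))³ = (0*(-1/26))³ = 0³ = 0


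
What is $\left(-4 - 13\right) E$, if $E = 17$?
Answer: $-289$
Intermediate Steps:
$\left(-4 - 13\right) E = \left(-4 - 13\right) 17 = \left(-17\right) 17 = -289$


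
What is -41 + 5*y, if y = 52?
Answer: 219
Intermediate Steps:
-41 + 5*y = -41 + 5*52 = -41 + 260 = 219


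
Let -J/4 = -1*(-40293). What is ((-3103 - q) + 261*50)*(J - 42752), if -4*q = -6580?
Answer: -1692977048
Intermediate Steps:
q = 1645 (q = -¼*(-6580) = 1645)
J = -161172 (J = -(-4)*(-40293) = -4*40293 = -161172)
((-3103 - q) + 261*50)*(J - 42752) = ((-3103 - 1*1645) + 261*50)*(-161172 - 42752) = ((-3103 - 1645) + 13050)*(-203924) = (-4748 + 13050)*(-203924) = 8302*(-203924) = -1692977048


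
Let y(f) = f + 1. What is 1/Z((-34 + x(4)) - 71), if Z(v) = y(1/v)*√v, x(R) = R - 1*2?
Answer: -I*√103/102 ≈ -0.099499*I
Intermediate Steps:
x(R) = -2 + R (x(R) = R - 2 = -2 + R)
y(f) = 1 + f
Z(v) = √v*(1 + 1/v) (Z(v) = (1 + 1/v)*√v = √v*(1 + 1/v))
1/Z((-34 + x(4)) - 71) = 1/((1 + ((-34 + (-2 + 4)) - 71))/√((-34 + (-2 + 4)) - 71)) = 1/((1 + ((-34 + 2) - 71))/√((-34 + 2) - 71)) = 1/((1 + (-32 - 71))/√(-32 - 71)) = 1/((1 - 103)/√(-103)) = 1/(-I*√103/103*(-102)) = 1/(102*I*√103/103) = -I*√103/102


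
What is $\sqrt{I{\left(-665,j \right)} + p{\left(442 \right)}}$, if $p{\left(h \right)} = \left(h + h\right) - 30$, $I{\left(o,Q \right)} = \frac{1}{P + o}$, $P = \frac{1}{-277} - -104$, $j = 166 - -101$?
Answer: $\frac{\sqrt{20622808751770}}{155398} \approx 29.223$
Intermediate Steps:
$j = 267$ ($j = 166 + 101 = 267$)
$P = \frac{28807}{277}$ ($P = - \frac{1}{277} + 104 = \frac{28807}{277} \approx 104.0$)
$I{\left(o,Q \right)} = \frac{1}{\frac{28807}{277} + o}$
$p{\left(h \right)} = -30 + 2 h$ ($p{\left(h \right)} = 2 h - 30 = -30 + 2 h$)
$\sqrt{I{\left(-665,j \right)} + p{\left(442 \right)}} = \sqrt{\frac{277}{28807 + 277 \left(-665\right)} + \left(-30 + 2 \cdot 442\right)} = \sqrt{\frac{277}{28807 - 184205} + \left(-30 + 884\right)} = \sqrt{\frac{277}{-155398} + 854} = \sqrt{277 \left(- \frac{1}{155398}\right) + 854} = \sqrt{- \frac{277}{155398} + 854} = \sqrt{\frac{132709615}{155398}} = \frac{\sqrt{20622808751770}}{155398}$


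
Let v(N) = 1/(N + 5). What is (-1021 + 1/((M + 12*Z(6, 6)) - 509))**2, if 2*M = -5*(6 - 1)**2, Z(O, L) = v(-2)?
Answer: 1342903192569/1288225 ≈ 1.0424e+6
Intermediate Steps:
v(N) = 1/(5 + N)
Z(O, L) = 1/3 (Z(O, L) = 1/(5 - 2) = 1/3)
M = -125/2 (M = (-5*(6 - 1)**2)/2 = (-5*5**2)/2 = (-5*25)/2 = (1/2)*(-125) = -125/2 ≈ -62.500)
(-1021 + 1/((M + 12*Z(6, 6)) - 509))**2 = (-1021 + 1/((-125/2 + 12*(1/3)) - 509))**2 = (-1021 + 1/((-125/2 + 4) - 509))**2 = (-1021 + 1/(-117/2 - 509))**2 = (-1021 + 1/(-1135/2))**2 = (-1021 - 2/1135)**2 = (-1158837/1135)**2 = 1342903192569/1288225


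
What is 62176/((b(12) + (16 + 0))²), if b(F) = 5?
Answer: 62176/441 ≈ 140.99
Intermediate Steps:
62176/((b(12) + (16 + 0))²) = 62176/((5 + (16 + 0))²) = 62176/((5 + 16)²) = 62176/(21²) = 62176/441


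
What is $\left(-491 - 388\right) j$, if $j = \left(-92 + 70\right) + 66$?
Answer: $-38676$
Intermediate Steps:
$j = 44$ ($j = -22 + 66 = 44$)
$\left(-491 - 388\right) j = \left(-491 - 388\right) 44 = \left(-879\right) 44 = -38676$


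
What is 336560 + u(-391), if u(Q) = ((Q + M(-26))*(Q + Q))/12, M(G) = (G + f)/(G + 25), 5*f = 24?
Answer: 10819759/30 ≈ 3.6066e+5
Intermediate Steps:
f = 24/5 (f = (⅕)*24 = 24/5 ≈ 4.8000)
M(G) = (24/5 + G)/(25 + G) (M(G) = (G + 24/5)/(G + 25) = (24/5 + G)/(25 + G))
u(Q) = Q*(106/5 + Q)/6 (u(Q) = ((Q + (24/5 - 26)/(25 - 26))*(Q + Q))/12 = ((Q - 106/5/(-1))*(2*Q))*(1/12) = ((Q - 1*(-106/5))*(2*Q))*(1/12) = ((Q + 106/5)*(2*Q))*(1/12) = ((106/5 + Q)*(2*Q))*(1/12) = (2*Q*(106/5 + Q))*(1/12) = Q*(106/5 + Q)/6)
336560 + u(-391) = 336560 + (1/30)*(-391)*(106 + 5*(-391)) = 336560 + (1/30)*(-391)*(106 - 1955) = 336560 + (1/30)*(-391)*(-1849) = 336560 + 722959/30 = 10819759/30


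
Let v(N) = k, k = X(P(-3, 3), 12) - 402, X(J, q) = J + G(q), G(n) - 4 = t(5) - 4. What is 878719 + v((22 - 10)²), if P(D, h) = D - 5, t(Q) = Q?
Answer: 878314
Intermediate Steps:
G(n) = 5 (G(n) = 4 + (5 - 4) = 4 + 1 = 5)
P(D, h) = -5 + D
X(J, q) = 5 + J (X(J, q) = J + 5 = 5 + J)
k = -405 (k = (5 + (-5 - 3)) - 402 = (5 - 8) - 402 = -3 - 402 = -405)
v(N) = -405
878719 + v((22 - 10)²) = 878719 - 405 = 878314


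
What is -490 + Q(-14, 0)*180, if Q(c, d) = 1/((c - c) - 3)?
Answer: -550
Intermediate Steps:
Q(c, d) = -⅓ (Q(c, d) = 1/(0 - 3) = 1/(-3) = -⅓)
-490 + Q(-14, 0)*180 = -490 - ⅓*180 = -490 - 60 = -550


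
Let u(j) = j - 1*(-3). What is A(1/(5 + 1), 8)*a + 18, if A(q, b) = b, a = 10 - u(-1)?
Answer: 82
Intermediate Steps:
u(j) = 3 + j (u(j) = j + 3 = 3 + j)
a = 8 (a = 10 - (3 - 1) = 10 - 1*2 = 10 - 2 = 8)
A(1/(5 + 1), 8)*a + 18 = 8*8 + 18 = 64 + 18 = 82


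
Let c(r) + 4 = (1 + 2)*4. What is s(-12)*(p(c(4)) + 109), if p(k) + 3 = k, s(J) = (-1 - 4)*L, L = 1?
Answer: -570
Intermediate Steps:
s(J) = -5 (s(J) = (-1 - 4)*1 = -5*1 = -5)
c(r) = 8 (c(r) = -4 + (1 + 2)*4 = -4 + 3*4 = -4 + 12 = 8)
p(k) = -3 + k
s(-12)*(p(c(4)) + 109) = -5*((-3 + 8) + 109) = -5*(5 + 109) = -5*114 = -570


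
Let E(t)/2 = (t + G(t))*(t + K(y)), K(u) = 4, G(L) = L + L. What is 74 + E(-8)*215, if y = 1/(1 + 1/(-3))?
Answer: 41354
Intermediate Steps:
y = 3/2 (y = 1/(1 - ⅓) = 1/(⅔) = 3/2 ≈ 1.5000)
G(L) = 2*L
E(t) = 6*t*(4 + t) (E(t) = 2*((t + 2*t)*(t + 4)) = 2*((3*t)*(4 + t)) = 2*(3*t*(4 + t)) = 6*t*(4 + t))
74 + E(-8)*215 = 74 + (6*(-8)*(4 - 8))*215 = 74 + (6*(-8)*(-4))*215 = 74 + 192*215 = 74 + 41280 = 41354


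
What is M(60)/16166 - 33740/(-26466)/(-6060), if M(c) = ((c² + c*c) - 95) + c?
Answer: 14357570407/32409588717 ≈ 0.44300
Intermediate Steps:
M(c) = -95 + c + 2*c² (M(c) = ((c² + c²) - 95) + c = (2*c² - 95) + c = (-95 + 2*c²) + c = -95 + c + 2*c²)
M(60)/16166 - 33740/(-26466)/(-6060) = (-95 + 60 + 2*60²)/16166 - 33740/(-26466)/(-6060) = (-95 + 60 + 2*3600)*(1/16166) - 33740*(-1/26466)*(-1/6060) = (-95 + 60 + 7200)*(1/16166) + (16870/13233)*(-1/6060) = 7165*(1/16166) - 1687/8019198 = 7165/16166 - 1687/8019198 = 14357570407/32409588717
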